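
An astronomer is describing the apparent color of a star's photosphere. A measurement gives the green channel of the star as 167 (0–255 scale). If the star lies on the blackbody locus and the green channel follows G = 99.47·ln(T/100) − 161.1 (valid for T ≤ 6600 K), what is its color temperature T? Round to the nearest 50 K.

ln t = (167 + 161.1) / 99.47 = 3.2985.
t = e^3.2985 = 27.072.
T = 100·t = 2707 K → 2700 K to the nearest 50 K.

2700 K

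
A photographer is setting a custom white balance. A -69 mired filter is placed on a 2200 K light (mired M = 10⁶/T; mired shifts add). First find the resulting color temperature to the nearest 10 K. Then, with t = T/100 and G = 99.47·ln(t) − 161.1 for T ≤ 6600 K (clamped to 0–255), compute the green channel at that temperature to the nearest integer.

163

M_in = 10⁶/2200 = 454.55; M_out = 454.55 + (-69) = 385.55.
T_out = 10⁶/385.55 = 2593.7 K → 2590 K; t = 25.9.
G = 99.47·ln 25.9 − 161.1 = 99.47·3.2542 − 161.1 = 162.600.
Rounded: 163.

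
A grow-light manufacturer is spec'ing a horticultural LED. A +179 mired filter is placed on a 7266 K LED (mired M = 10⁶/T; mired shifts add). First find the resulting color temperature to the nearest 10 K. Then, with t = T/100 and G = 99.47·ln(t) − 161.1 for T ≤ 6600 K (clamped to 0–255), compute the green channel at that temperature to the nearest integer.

182

M_in = 10⁶/7266 = 137.63; M_out = 137.63 + (+179) = 316.63.
T_out = 10⁶/316.63 = 3158.3 K → 3160 K; t = 31.6.
G = 99.47·ln 31.6 − 161.1 = 99.47·3.4532 − 161.1 = 182.386.
Rounded: 182.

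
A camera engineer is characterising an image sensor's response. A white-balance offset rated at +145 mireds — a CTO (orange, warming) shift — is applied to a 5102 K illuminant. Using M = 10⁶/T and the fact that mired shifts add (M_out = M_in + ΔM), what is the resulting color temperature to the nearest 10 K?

2930 K

M_in = 10⁶/5102 = 196.00 mireds.
M_out = 196.00 + (+145) = 341.00 mireds.
T_out = 10⁶/341.00 = 2932.5 K → 2930 K.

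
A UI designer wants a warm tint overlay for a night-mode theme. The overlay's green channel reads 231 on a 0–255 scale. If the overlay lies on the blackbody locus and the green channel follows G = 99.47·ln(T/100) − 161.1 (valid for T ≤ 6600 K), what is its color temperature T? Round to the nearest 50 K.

ln t = (231 + 161.1) / 99.47 = 3.9419.
t = e^3.9419 = 51.516.
T = 100·t = 5152 K → 5150 K to the nearest 50 K.

5150 K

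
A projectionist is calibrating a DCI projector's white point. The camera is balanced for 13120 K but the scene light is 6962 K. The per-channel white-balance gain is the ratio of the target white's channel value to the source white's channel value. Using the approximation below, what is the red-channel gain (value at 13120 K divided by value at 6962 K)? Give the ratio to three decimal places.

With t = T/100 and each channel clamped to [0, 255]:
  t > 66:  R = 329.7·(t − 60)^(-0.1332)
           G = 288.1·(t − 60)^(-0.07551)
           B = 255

0.766

At 6962 K (t = 69.62):
  R = 329.7·(69.62 − 60)^(-0.1332) = 329.7·9.62^(-0.1332) = 329.7·0.73968 = 243.871.
At 13120 K (t = 131.2):
  R = 329.7·(131.2 − 60)^(-0.1332) = 329.7·71.2^(-0.1332) = 329.7·0.56656 = 186.796.
Gain = 186.796 / 243.871 = 0.7660 → 0.766.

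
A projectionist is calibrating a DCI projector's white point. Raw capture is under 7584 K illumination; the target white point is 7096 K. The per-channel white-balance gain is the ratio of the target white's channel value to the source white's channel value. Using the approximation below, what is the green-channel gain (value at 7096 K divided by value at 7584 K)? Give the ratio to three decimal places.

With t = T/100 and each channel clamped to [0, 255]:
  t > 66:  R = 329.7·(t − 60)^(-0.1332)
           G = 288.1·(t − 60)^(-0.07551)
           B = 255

1.028

At 7584 K (t = 75.84):
  G = 288.1·(75.84 − 60)^(-0.07551) = 288.1·15.84^(-0.07551) = 288.1·0.81172 = 233.857.
At 7096 K (t = 70.96):
  G = 288.1·(70.96 − 60)^(-0.07551) = 288.1·10.96^(-0.07551) = 288.1·0.83461 = 240.451.
Gain = 240.451 / 233.857 = 1.0282 → 1.028.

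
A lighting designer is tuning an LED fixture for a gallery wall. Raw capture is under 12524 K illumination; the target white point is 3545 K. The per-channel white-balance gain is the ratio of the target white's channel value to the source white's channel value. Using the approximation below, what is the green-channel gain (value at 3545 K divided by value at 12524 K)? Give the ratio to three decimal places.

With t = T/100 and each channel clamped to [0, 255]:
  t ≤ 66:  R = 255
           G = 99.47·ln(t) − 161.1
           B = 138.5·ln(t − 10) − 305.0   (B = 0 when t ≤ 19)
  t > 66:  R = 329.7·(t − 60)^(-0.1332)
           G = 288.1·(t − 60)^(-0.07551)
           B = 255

At 12524 K (t = 125.24):
  G = 288.1·(125.24 − 60)^(-0.07551) = 288.1·65.24^(-0.07551) = 288.1·0.72943 = 210.150.
At 3545 K (t = 35.45):
  G = 99.47·ln 35.45 − 161.1 = 99.47·3.5681 − 161.1 = 193.821.
Gain = 193.821 / 210.150 = 0.9223 → 0.922.

0.922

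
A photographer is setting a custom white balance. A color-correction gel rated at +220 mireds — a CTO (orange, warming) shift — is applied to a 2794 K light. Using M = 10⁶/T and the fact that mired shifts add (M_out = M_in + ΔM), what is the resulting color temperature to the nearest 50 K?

M_in = 10⁶/2794 = 357.91 mireds.
M_out = 357.91 + (+220) = 577.91 mireds.
T_out = 10⁶/577.91 = 1730.4 K → 1750 K.

1750 K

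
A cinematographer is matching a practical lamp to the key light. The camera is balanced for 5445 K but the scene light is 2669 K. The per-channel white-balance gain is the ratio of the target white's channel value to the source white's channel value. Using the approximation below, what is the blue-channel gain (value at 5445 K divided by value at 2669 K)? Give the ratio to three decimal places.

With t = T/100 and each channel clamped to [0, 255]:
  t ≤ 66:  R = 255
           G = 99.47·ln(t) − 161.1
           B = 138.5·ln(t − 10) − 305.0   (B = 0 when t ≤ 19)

2.599

At 2669 K (t = 26.69):
  B = 138.5·ln(26.69 − 10) − 305.0 = 138.5·ln 16.69 − 305.0 = 138.5·2.8148 − 305.0 = 84.851.
At 5445 K (t = 54.45):
  B = 138.5·ln(54.45 − 10) − 305.0 = 138.5·ln 44.45 − 305.0 = 138.5·3.7944 − 305.0 = 220.520.
Gain = 220.520 / 84.851 = 2.5989 → 2.599.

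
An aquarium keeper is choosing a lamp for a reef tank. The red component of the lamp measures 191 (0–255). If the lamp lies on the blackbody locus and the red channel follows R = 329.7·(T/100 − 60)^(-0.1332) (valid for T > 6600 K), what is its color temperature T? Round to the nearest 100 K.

12000 K

(t − 60)^(-0.1332) = 191/329.7 = 0.57931.
t − 60 = 0.57931^(1/-0.1332) = 0.57931^(-7.508) = 60.245, so t = 120.245.
T = 100·t = 12025 K → 12000 K to the nearest 100 K.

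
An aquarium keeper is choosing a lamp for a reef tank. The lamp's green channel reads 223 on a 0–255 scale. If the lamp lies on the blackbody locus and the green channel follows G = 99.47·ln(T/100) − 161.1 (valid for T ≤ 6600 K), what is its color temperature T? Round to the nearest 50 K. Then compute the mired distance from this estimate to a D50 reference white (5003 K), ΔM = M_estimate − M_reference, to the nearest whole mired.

+11 mireds

ln t = (223 + 161.1) / 99.47 = 3.8615.
t = e^3.8615 = 47.535.
T = 100·t = 4753 K → 4750 K to the nearest 50 K.
M_estimate = 10⁶/4750 = 210.53; M_reference = 10⁶/5003 = 199.88.
ΔM = 210.53 − 199.88 = 10.65 → +11 mireds.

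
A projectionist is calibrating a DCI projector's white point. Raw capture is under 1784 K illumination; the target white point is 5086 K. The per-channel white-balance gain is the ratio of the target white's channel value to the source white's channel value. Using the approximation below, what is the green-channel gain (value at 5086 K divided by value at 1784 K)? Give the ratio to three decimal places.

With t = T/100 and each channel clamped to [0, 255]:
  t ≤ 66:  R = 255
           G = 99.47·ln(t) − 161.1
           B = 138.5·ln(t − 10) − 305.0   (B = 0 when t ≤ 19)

At 1784 K (t = 17.84):
  G = 99.47·ln 17.84 − 161.1 = 99.47·2.8814 − 161.1 = 125.517.
At 5086 K (t = 50.86):
  G = 99.47·ln 50.86 − 161.1 = 99.47·3.9291 − 161.1 = 229.725.
Gain = 229.725 / 125.517 = 1.8302 → 1.830.

1.830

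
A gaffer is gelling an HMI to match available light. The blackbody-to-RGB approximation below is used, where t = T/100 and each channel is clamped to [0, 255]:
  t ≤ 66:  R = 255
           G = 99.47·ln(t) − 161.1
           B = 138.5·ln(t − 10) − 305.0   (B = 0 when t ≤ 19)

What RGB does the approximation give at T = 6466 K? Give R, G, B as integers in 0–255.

R=255, G=254, B=249

t = 6466/100 = 64.66; the t ≤ 66 branch applies.
R = 255 by definition for t ≤ 66.
G = 99.47·ln 64.66 − 161.1 = 99.47·4.1691 − 161.1 = 253.605.
B = 138.5·ln(64.66 − 10) − 305.0 = 138.5·ln 54.66 − 305.0 = 138.5·4.0011 − 305.0 = 249.157.
Rounded: (255, 254, 249).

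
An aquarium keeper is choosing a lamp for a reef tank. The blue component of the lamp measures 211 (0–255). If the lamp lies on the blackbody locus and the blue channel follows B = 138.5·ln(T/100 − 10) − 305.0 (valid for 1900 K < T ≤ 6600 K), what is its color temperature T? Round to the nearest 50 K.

ln(t − 10) = (211 + 305.0) / 138.5 = 3.7256.
t − 10 = e^3.7256 = 41.497, so t = 51.497.
T = 100·t = 5150 K → 5150 K to the nearest 50 K.

5150 K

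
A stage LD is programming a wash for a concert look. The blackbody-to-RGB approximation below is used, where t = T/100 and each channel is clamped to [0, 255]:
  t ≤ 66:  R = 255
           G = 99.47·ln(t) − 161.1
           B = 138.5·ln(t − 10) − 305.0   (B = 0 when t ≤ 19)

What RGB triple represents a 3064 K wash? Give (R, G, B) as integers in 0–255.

(255, 179, 114)

t = 3064/100 = 30.64; the t ≤ 66 branch applies.
R = 255 by definition for t ≤ 66.
G = 99.47·ln 30.64 − 161.1 = 99.47·3.4223 − 161.1 = 179.317.
B = 138.5·ln(30.64 − 10) − 305.0 = 138.5·ln 20.64 − 305.0 = 138.5·3.0272 − 305.0 = 114.271.
Rounded: (255, 179, 114).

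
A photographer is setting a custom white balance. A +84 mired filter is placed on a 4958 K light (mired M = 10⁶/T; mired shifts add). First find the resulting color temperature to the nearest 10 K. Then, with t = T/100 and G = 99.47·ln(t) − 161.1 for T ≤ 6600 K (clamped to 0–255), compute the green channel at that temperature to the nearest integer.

M_in = 10⁶/4958 = 201.69; M_out = 201.69 + (+84) = 285.69.
T_out = 10⁶/285.69 = 3500.2 K → 3500 K; t = 35.
G = 99.47·ln 35 − 161.1 = 99.47·3.5553 − 161.1 = 192.550.
Rounded: 193.

193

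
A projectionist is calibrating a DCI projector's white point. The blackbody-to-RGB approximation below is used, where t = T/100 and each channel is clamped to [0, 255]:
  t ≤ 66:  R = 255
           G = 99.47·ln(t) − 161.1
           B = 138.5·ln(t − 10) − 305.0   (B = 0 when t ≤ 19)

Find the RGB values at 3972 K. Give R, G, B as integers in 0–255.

t = 3972/100 = 39.72; the t ≤ 66 branch applies.
R = 255 by definition for t ≤ 66.
G = 99.47·ln 39.72 − 161.1 = 99.47·3.6819 − 161.1 = 205.134.
B = 138.5·ln(39.72 − 10) − 305.0 = 138.5·ln 29.72 − 305.0 = 138.5·3.3918 − 305.0 = 164.767.
Rounded: (255, 205, 165).

R=255, G=205, B=165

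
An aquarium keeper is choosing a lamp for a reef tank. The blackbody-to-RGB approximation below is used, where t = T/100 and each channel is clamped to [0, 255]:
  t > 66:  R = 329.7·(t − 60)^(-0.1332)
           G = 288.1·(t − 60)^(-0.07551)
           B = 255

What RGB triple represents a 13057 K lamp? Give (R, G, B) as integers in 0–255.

(187, 209, 255)

t = 13057/100 = 130.57; the t > 66 branch applies.
R = 329.7·(130.57 − 60)^(-0.1332) = 329.7·70.57^(-0.1332) = 329.7·0.56724 = 187.018.
G = 288.1·(130.57 − 60)^(-0.07551) = 288.1·70.57^(-0.07551) = 288.1·0.72512 = 208.907.
B = 255 by definition for t > 66.
Rounded: (187, 209, 255).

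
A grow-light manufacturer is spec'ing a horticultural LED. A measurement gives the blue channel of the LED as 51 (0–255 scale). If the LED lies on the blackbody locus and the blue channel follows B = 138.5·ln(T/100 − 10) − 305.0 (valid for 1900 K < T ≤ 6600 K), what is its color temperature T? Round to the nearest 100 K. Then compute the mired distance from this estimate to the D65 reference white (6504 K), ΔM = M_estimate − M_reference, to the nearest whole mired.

ln(t − 10) = (51 + 305.0) / 138.5 = 2.5704.
t − 10 = e^2.5704 = 13.071, so t = 23.071.
T = 100·t = 2307 K → 2300 K to the nearest 100 K.
M_estimate = 10⁶/2300 = 434.78; M_reference = 10⁶/6504 = 153.75.
ΔM = 434.78 − 153.75 = 281.03 → +281 mireds.

+281 mireds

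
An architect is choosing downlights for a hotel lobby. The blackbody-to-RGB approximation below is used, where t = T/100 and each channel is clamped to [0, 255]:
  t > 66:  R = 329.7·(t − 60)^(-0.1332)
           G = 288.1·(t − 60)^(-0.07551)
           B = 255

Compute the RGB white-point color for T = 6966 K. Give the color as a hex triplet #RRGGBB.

t = 6966/100 = 69.66; the t > 66 branch applies.
R = 329.7·(69.66 − 60)^(-0.1332) = 329.7·9.66^(-0.1332) = 329.7·0.73927 = 243.736.
G = 288.1·(69.66 − 60)^(-0.07551) = 288.1·9.66^(-0.07551) = 288.1·0.84261 = 242.755.
B = 255 by definition for t > 66.
Rounded: (244, 243, 255).
In hex: #F4F3FF.

#F4F3FF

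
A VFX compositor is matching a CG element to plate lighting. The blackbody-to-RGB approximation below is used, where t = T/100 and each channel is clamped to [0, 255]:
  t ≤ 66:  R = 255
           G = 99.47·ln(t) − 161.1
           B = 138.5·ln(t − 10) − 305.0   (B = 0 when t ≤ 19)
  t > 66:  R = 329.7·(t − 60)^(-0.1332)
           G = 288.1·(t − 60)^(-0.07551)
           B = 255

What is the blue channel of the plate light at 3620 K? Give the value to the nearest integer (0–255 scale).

147

t = 3620/100 = 36.2; the t ≤ 66 branch applies.
B = 138.5·ln(36.2 − 10) − 305.0 = 138.5·ln 26.2 − 305.0 = 138.5·3.2658 − 305.0 = 147.308.
Rounded: 147.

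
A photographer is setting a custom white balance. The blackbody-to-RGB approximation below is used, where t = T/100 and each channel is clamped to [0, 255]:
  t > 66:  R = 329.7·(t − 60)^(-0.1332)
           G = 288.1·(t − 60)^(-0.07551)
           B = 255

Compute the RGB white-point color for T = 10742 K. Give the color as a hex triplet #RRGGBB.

t = 10742/100 = 107.42; the t > 66 branch applies.
R = 329.7·(107.42 − 60)^(-0.1332) = 329.7·47.42^(-0.1332) = 329.7·0.59808 = 197.188.
G = 288.1·(107.42 − 60)^(-0.07551) = 288.1·47.42^(-0.07551) = 288.1·0.74722 = 215.274.
B = 255 by definition for t > 66.
Rounded: (197, 215, 255).
In hex: #C5D7FF.

#C5D7FF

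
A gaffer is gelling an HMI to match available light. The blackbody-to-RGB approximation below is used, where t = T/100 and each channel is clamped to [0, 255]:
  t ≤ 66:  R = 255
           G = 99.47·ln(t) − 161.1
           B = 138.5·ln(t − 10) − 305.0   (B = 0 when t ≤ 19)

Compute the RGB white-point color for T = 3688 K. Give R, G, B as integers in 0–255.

t = 3688/100 = 36.88; the t ≤ 66 branch applies.
R = 255 by definition for t ≤ 66.
G = 99.47·ln 36.88 − 161.1 = 99.47·3.6077 − 161.1 = 197.755.
B = 138.5·ln(36.88 − 10) − 305.0 = 138.5·ln 26.88 − 305.0 = 138.5·3.2914 − 305.0 = 150.856.
Rounded: (255, 198, 151).

R=255, G=198, B=151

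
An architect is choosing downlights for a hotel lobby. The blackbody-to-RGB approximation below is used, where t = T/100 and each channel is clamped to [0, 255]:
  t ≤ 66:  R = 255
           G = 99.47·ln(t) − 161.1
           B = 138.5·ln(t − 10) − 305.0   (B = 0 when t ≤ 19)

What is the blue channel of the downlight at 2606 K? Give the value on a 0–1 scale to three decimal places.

t = 2606/100 = 26.06; the t ≤ 66 branch applies.
B = 138.5·ln(26.06 − 10) − 305.0 = 138.5·ln 16.06 − 305.0 = 138.5·2.7763 − 305.0 = 79.522.
On a 0–1 scale: 79.522/255 = 0.3119 → 0.312.

0.312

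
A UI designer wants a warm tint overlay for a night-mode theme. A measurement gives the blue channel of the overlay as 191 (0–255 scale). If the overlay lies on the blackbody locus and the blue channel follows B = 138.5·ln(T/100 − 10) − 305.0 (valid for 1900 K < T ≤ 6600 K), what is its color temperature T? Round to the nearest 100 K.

ln(t − 10) = (191 + 305.0) / 138.5 = 3.5812.
t − 10 = e^3.5812 = 35.918, so t = 45.918.
T = 100·t = 4592 K → 4600 K to the nearest 100 K.

4600 K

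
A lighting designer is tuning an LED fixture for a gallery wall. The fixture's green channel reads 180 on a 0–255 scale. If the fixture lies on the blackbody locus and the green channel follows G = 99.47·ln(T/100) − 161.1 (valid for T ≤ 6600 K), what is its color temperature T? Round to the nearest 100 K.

ln t = (180 + 161.1) / 99.47 = 3.4292.
t = e^3.4292 = 30.851.
T = 100·t = 3085 K → 3100 K to the nearest 100 K.

3100 K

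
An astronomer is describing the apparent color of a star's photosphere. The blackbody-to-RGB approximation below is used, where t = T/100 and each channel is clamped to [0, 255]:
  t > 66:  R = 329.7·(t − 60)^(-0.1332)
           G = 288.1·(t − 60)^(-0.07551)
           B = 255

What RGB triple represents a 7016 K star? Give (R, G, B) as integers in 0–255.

t = 7016/100 = 70.16; the t > 66 branch applies.
R = 329.7·(70.16 − 60)^(-0.1332) = 329.7·10.16^(-0.1332) = 329.7·0.73431 = 242.103.
G = 288.1·(70.16 − 60)^(-0.07551) = 288.1·10.16^(-0.07551) = 288.1·0.83940 = 241.831.
B = 255 by definition for t > 66.
Rounded: (242, 242, 255).

(242, 242, 255)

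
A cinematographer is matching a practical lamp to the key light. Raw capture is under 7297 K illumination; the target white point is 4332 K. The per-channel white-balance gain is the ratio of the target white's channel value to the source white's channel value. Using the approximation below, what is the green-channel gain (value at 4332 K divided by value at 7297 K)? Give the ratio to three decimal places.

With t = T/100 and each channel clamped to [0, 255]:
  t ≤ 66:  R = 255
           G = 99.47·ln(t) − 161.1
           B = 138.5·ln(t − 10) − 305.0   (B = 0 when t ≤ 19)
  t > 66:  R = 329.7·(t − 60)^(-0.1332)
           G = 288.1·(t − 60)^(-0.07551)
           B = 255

At 7297 K (t = 72.97):
  G = 288.1·(72.97 − 60)^(-0.07551) = 288.1·12.97^(-0.07551) = 288.1·0.82407 = 237.413.
At 4332 K (t = 43.32):
  G = 99.47·ln 43.32 − 161.1 = 99.47·3.7686 − 161.1 = 213.764.
Gain = 213.764 / 237.413 = 0.9004 → 0.900.

0.900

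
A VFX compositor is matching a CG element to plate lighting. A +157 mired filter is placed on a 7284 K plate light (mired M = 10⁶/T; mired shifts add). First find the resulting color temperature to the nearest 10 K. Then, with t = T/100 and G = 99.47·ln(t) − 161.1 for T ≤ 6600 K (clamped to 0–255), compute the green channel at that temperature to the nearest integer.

M_in = 10⁶/7284 = 137.29; M_out = 137.29 + (+157) = 294.29.
T_out = 10⁶/294.29 = 3398.0 K → 3400 K; t = 34.
G = 99.47·ln 34 − 161.1 = 99.47·3.5264 − 161.1 = 189.667.
Rounded: 190.

190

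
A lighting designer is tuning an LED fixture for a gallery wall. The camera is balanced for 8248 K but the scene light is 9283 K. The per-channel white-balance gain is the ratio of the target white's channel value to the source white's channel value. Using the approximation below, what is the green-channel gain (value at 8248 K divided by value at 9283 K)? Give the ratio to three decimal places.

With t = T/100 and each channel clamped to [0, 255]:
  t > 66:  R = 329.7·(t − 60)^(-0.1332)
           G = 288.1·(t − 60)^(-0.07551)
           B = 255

1.029

At 9283 K (t = 92.83):
  G = 288.1·(92.83 − 60)^(-0.07551) = 288.1·32.83^(-0.07551) = 288.1·0.76826 = 221.335.
At 8248 K (t = 82.48):
  G = 288.1·(82.48 − 60)^(-0.07551) = 288.1·22.48^(-0.07551) = 288.1·0.79054 = 227.756.
Gain = 227.756 / 221.335 = 1.0290 → 1.029.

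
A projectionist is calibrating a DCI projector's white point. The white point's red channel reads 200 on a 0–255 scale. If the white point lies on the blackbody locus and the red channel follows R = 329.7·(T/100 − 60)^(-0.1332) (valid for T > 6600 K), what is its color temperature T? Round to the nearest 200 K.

10200 K

(t − 60)^(-0.1332) = 200/329.7 = 0.60661.
t − 60 = 0.60661^(1/-0.1332) = 0.60661^(-7.508) = 42.638, so t = 102.638.
T = 100·t = 10264 K → 10200 K to the nearest 200 K.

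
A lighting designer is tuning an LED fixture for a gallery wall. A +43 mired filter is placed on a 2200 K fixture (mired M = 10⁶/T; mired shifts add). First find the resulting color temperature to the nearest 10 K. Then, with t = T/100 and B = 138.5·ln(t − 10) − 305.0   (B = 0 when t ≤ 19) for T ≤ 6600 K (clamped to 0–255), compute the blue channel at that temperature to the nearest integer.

15

M_in = 10⁶/2200 = 454.55; M_out = 454.55 + (+43) = 497.55.
T_out = 10⁶/497.55 = 2009.9 K → 2010 K; t = 20.1.
B = 138.5·ln(20.1 − 10) − 305.0 = 138.5·ln 10.1 − 305.0 = 138.5·2.3125 − 305.0 = 15.286.
Rounded: 15.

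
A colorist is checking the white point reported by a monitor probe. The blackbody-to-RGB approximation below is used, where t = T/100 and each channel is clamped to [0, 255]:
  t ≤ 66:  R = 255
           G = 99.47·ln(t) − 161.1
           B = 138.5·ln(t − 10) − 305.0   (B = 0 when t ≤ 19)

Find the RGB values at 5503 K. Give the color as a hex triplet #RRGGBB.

t = 5503/100 = 55.03; the t ≤ 66 branch applies.
R = 255 by definition for t ≤ 66.
G = 99.47·ln 55.03 − 161.1 = 99.47·4.0079 − 161.1 = 237.564.
B = 138.5·ln(55.03 − 10) − 305.0 = 138.5·ln 45.03 − 305.0 = 138.5·3.8073 − 305.0 = 222.315.
Rounded: (255, 238, 222).
In hex: #FFEEDE.

#FFEEDE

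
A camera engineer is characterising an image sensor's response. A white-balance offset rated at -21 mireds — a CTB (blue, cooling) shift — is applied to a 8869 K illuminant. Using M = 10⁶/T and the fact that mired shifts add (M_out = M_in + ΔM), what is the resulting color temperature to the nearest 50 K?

M_in = 10⁶/8869 = 112.75 mireds.
M_out = 112.75 + (-21) = 91.75 mireds.
T_out = 10⁶/91.75 = 10898.9 K → 10900 K.

10900 K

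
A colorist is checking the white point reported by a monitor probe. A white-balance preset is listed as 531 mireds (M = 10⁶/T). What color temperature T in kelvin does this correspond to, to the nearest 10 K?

1880 K

T = 10⁶ / 531 = 1883.24 K → 1880 K.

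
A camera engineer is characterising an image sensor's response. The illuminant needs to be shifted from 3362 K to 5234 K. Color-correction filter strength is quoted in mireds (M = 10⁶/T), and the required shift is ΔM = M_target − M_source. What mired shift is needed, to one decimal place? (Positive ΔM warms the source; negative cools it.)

-106.4 mireds

M_source = 10⁶/3362 = 297.442; M_target = 10⁶/5234 = 191.058.
ΔM = 191.058 − 297.442 = -106.384 → -106.4 mireds, a cooling shift.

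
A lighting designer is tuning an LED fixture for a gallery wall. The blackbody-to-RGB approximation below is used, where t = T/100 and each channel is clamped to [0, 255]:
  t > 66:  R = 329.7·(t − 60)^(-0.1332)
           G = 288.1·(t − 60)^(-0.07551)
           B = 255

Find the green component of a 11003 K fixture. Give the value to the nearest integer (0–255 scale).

214

t = 11003/100 = 110.03; the t > 66 branch applies.
G = 288.1·(110.03 − 60)^(-0.07551) = 288.1·50.03^(-0.07551) = 288.1·0.74420 = 214.405.
Rounded: 214.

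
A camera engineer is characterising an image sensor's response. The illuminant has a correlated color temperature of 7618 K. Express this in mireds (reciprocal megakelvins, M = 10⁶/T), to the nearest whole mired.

M = 10⁶ / 7618 = 131.268 → 131 mireds.

131 mireds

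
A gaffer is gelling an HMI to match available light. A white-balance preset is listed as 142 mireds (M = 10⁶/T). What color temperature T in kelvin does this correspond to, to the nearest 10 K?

T = 10⁶ / 142 = 7042.25 K → 7040 K.

7040 K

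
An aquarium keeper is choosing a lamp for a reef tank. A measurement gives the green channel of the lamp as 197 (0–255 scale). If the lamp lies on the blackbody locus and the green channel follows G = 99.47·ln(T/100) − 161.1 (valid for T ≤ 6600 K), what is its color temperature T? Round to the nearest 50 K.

3650 K

ln t = (197 + 161.1) / 99.47 = 3.6001.
t = e^3.6001 = 36.601.
T = 100·t = 3660 K → 3650 K to the nearest 50 K.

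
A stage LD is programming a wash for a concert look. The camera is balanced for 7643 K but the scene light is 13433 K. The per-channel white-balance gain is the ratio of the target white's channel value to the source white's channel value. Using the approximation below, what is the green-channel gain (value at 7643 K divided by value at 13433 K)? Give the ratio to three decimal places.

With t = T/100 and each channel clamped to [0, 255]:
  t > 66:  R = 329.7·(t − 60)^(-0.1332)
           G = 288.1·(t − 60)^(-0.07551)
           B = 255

1.121

At 13433 K (t = 134.33):
  G = 288.1·(134.33 − 60)^(-0.07551) = 288.1·74.33^(-0.07551) = 288.1·0.72228 = 208.090.
At 7643 K (t = 76.43):
  G = 288.1·(76.43 − 60)^(-0.07551) = 288.1·16.43^(-0.07551) = 288.1·0.80948 = 233.212.
Gain = 233.212 / 208.090 = 1.1207 → 1.121.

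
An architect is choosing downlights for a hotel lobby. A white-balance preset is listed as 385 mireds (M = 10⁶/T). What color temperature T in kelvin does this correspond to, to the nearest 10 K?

T = 10⁶ / 385 = 2597.40 K → 2600 K.

2600 K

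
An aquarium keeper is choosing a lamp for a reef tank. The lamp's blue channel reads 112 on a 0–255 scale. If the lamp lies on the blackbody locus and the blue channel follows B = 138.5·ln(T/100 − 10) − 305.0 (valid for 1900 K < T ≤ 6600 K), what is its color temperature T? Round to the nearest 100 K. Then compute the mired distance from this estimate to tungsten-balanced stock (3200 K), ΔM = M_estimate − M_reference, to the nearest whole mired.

+21 mireds

ln(t − 10) = (112 + 305.0) / 138.5 = 3.0108.
t − 10 = e^3.0108 = 20.304, so t = 30.304.
T = 100·t = 3030 K → 3000 K to the nearest 100 K.
M_estimate = 10⁶/3000 = 333.33; M_reference = 10⁶/3200 = 312.50.
ΔM = 333.33 − 312.50 = 20.83 → +21 mireds.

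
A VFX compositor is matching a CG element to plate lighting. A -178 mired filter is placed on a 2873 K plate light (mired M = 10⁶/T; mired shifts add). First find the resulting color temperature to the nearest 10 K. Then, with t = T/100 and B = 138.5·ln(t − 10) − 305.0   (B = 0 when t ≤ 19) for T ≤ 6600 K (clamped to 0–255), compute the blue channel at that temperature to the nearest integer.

233

M_in = 10⁶/2873 = 348.07; M_out = 348.07 + (-178) = 170.07.
T_out = 10⁶/170.07 = 5880.0 K → 5880 K; t = 58.8.
B = 138.5·ln(58.8 − 10) − 305.0 = 138.5·ln 48.8 − 305.0 = 138.5·3.8877 − 305.0 = 233.451.
Rounded: 233.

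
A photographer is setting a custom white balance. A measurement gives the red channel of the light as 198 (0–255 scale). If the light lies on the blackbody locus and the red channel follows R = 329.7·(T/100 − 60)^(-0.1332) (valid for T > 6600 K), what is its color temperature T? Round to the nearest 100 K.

(t − 60)^(-0.1332) = 198/329.7 = 0.60055.
t − 60 = 0.60055^(1/-0.1332) = 0.60055^(-7.508) = 45.980, so t = 105.980.
T = 100·t = 10598 K → 10600 K to the nearest 100 K.

10600 K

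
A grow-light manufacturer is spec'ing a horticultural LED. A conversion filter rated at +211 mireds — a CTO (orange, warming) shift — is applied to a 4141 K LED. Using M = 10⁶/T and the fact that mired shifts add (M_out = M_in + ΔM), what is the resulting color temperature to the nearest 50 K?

2200 K

M_in = 10⁶/4141 = 241.49 mireds.
M_out = 241.49 + (+211) = 452.49 mireds.
T_out = 10⁶/452.49 = 2210.0 K → 2200 K.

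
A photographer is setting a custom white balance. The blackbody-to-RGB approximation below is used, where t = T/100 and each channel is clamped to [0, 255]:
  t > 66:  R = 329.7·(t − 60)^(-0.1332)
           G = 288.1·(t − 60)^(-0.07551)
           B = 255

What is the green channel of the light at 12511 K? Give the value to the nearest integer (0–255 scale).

t = 12511/100 = 125.11; the t > 66 branch applies.
G = 288.1·(125.11 − 60)^(-0.07551) = 288.1·65.11^(-0.07551) = 288.1·0.72954 = 210.182.
Rounded: 210.

210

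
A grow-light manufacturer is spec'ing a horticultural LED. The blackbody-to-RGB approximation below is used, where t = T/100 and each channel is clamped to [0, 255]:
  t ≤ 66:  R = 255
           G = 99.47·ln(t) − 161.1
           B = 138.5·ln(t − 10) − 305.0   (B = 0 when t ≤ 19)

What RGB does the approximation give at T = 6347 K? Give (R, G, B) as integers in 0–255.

t = 6347/100 = 63.47; the t ≤ 66 branch applies.
R = 255 by definition for t ≤ 66.
G = 99.47·ln 63.47 − 161.1 = 99.47·4.1506 − 161.1 = 251.757.
B = 138.5·ln(63.47 − 10) − 305.0 = 138.5·ln 53.47 − 305.0 = 138.5·3.9791 − 305.0 = 246.108.
Rounded: (255, 252, 246).

(255, 252, 246)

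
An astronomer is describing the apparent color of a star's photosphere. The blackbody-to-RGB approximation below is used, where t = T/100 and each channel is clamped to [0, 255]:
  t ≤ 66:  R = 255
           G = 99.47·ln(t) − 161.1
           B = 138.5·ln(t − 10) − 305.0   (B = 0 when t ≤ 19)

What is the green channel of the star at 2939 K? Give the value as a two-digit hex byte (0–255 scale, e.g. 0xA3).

t = 2939/100 = 29.39; the t ≤ 66 branch applies.
G = 99.47·ln 29.39 − 161.1 = 99.47·3.3807 − 161.1 = 175.174.
Rounded: 175; in hex, 0xAF.

0xAF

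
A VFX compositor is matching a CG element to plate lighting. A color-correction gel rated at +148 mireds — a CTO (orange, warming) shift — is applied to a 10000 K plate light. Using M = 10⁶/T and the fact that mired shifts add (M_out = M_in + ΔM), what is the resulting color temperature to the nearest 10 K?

M_in = 10⁶/10000 = 100.00 mireds.
M_out = 100.00 + (+148) = 248.00 mireds.
T_out = 10⁶/248.00 = 4032.3 K → 4030 K.

4030 K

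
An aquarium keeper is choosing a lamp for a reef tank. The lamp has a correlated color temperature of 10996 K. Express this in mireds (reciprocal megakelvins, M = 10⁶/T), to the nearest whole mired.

M = 10⁶ / 10996 = 90.942 → 91 mireds.

91 mireds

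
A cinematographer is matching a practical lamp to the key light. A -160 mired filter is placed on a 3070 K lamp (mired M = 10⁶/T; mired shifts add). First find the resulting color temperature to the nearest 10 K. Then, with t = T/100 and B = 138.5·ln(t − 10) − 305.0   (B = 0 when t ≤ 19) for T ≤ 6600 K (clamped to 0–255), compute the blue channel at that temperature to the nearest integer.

238

M_in = 10⁶/3070 = 325.73; M_out = 325.73 + (-160) = 165.73.
T_out = 10⁶/165.73 = 6033.8 K → 6030 K; t = 60.3.
B = 138.5·ln(60.3 − 10) − 305.0 = 138.5·ln 50.3 − 305.0 = 138.5·3.9180 − 305.0 = 237.644.
Rounded: 238.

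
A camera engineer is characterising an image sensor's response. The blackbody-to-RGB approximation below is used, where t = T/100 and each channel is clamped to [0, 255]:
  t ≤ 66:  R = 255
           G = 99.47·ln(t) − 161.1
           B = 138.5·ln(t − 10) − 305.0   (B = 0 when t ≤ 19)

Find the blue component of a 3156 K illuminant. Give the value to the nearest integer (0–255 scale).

t = 3156/100 = 31.56; the t ≤ 66 branch applies.
B = 138.5·ln(31.56 − 10) − 305.0 = 138.5·ln 21.56 − 305.0 = 138.5·3.0708 − 305.0 = 120.311.
Rounded: 120.

120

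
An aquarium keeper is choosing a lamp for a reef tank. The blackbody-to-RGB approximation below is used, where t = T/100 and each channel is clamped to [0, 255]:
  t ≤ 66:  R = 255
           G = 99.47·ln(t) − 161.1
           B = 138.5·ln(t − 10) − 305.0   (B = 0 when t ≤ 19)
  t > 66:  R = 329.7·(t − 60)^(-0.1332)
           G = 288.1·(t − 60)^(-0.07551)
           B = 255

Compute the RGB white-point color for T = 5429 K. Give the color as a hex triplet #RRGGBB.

#FFECDC

t = 5429/100 = 54.29; the t ≤ 66 branch applies.
R = 255 by definition for t ≤ 66.
G = 99.47·ln 54.29 − 161.1 = 99.47·3.9943 − 161.1 = 236.217.
B = 138.5·ln(54.29 − 10) − 305.0 = 138.5·ln 44.29 − 305.0 = 138.5·3.7908 − 305.0 = 220.020.
Rounded: (255, 236, 220).
In hex: #FFECDC.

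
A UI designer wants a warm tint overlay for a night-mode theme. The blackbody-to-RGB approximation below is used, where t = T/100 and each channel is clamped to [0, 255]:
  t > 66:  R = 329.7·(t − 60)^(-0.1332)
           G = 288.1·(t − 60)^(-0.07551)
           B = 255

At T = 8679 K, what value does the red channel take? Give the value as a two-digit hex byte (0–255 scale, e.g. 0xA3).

t = 8679/100 = 86.79; the t > 66 branch applies.
R = 329.7·(86.79 − 60)^(-0.1332) = 329.7·26.79^(-0.1332) = 329.7·0.64535 = 212.771.
Rounded: 213; in hex, 0xD5.

0xD5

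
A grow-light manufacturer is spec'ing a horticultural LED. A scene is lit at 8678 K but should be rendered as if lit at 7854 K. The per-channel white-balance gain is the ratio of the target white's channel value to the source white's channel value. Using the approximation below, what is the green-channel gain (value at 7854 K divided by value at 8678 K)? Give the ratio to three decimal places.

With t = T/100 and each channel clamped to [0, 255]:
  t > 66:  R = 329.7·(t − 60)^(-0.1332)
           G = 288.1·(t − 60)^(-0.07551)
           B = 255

1.028

At 8678 K (t = 86.78):
  G = 288.1·(86.78 − 60)^(-0.07551) = 288.1·26.78^(-0.07551) = 288.1·0.78016 = 224.765.
At 7854 K (t = 78.54):
  G = 288.1·(78.54 − 60)^(-0.07551) = 288.1·18.54^(-0.07551) = 288.1·0.80213 = 231.094.
Gain = 231.094 / 224.765 = 1.0282 → 1.028.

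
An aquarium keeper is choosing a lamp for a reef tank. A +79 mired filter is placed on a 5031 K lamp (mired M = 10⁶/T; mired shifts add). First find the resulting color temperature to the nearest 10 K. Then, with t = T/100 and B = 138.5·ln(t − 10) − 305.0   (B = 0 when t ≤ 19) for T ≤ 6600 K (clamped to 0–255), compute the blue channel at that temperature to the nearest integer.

146

M_in = 10⁶/5031 = 198.77; M_out = 198.77 + (+79) = 277.77.
T_out = 10⁶/277.77 = 3600.1 K → 3600 K; t = 36.
B = 138.5·ln(36 − 10) − 305.0 = 138.5·ln 26 − 305.0 = 138.5·3.2581 − 305.0 = 146.246.
Rounded: 146.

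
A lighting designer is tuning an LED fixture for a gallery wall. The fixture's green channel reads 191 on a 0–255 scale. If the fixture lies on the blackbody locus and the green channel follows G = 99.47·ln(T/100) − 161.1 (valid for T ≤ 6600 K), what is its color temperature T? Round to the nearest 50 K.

ln t = (191 + 161.1) / 99.47 = 3.5398.
t = e^3.5398 = 34.459.
T = 100·t = 3446 K → 3450 K to the nearest 50 K.

3450 K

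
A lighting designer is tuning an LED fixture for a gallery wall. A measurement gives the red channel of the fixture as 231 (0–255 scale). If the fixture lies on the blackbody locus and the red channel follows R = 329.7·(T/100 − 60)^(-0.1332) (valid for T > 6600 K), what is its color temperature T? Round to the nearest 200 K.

7400 K

(t − 60)^(-0.1332) = 231/329.7 = 0.70064.
t − 60 = 0.70064^(1/-0.1332) = 0.70064^(-7.508) = 14.453, so t = 74.453.
T = 100·t = 7445 K → 7400 K to the nearest 200 K.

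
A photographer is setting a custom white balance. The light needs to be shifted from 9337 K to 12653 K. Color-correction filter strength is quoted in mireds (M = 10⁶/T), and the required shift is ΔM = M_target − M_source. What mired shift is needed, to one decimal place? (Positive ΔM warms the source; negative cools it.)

-28.1 mireds

M_source = 10⁶/9337 = 107.101; M_target = 10⁶/12653 = 79.033.
ΔM = 79.033 − 107.101 = -28.068 → -28.1 mireds, a cooling shift.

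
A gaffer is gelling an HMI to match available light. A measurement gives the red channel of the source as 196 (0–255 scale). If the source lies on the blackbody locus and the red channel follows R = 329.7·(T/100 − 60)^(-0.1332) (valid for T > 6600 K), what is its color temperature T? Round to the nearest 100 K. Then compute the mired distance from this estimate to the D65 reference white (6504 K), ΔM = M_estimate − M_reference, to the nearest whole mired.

-63 mireds

(t − 60)^(-0.1332) = 196/329.7 = 0.59448.
t − 60 = 0.59448^(1/-0.1332) = 0.59448^(-7.508) = 49.621, so t = 109.621.
T = 100·t = 10962 K → 11000 K to the nearest 100 K.
M_estimate = 10⁶/11000 = 90.91; M_reference = 10⁶/6504 = 153.75.
ΔM = 90.91 − 153.75 = -62.84 → -63 mireds.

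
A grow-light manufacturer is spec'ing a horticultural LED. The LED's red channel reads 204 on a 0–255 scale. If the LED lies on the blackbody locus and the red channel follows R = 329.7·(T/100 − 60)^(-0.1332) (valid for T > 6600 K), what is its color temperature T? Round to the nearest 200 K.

(t − 60)^(-0.1332) = 204/329.7 = 0.61874.
t − 60 = 0.61874^(1/-0.1332) = 0.61874^(-7.508) = 36.748, so t = 96.748.
T = 100·t = 9675 K → 9600 K to the nearest 200 K.

9600 K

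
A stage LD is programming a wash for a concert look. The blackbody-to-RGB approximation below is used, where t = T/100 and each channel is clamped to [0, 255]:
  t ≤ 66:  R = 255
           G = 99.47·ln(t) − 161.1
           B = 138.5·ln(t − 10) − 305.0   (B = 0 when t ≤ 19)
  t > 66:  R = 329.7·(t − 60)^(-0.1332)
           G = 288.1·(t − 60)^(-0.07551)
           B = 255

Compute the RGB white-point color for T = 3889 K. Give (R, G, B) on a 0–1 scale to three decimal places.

t = 3889/100 = 38.89; the t ≤ 66 branch applies.
R = 255 by definition for t ≤ 66.
G = 99.47·ln 38.89 − 161.1 = 99.47·3.6607 − 161.1 = 203.034.
B = 138.5·ln(38.89 − 10) − 305.0 = 138.5·ln 28.89 − 305.0 = 138.5·3.3635 − 305.0 = 160.844.
Dividing each by 255: (1.0000, 0.7962, 0.6308) → (1.000, 0.796, 0.631).

(1.000, 0.796, 0.631)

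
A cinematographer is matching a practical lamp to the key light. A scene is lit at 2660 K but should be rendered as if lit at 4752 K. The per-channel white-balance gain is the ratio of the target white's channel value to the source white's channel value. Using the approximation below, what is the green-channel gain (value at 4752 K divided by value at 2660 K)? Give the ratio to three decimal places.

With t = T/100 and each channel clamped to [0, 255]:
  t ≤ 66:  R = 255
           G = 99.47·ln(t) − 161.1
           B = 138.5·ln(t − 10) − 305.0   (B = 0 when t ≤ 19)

At 2660 K (t = 26.6):
  G = 99.47·ln 26.6 − 161.1 = 99.47·3.2809 − 161.1 = 165.252.
At 4752 K (t = 47.52):
  G = 99.47·ln 47.52 − 161.1 = 99.47·3.8612 − 161.1 = 222.969.
Gain = 222.969 / 165.252 = 1.3493 → 1.349.

1.349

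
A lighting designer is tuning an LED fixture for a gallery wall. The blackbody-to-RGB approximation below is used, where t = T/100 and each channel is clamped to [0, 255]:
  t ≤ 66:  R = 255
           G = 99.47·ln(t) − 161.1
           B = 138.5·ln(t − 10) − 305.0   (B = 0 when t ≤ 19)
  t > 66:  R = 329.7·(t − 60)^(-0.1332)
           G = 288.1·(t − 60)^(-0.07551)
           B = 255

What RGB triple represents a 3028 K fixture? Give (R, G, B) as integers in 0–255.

t = 3028/100 = 30.28; the t ≤ 66 branch applies.
R = 255 by definition for t ≤ 66.
G = 99.47·ln 30.28 − 161.1 = 99.47·3.4105 − 161.1 = 178.141.
B = 138.5·ln(30.28 − 10) − 305.0 = 138.5·ln 20.28 − 305.0 = 138.5·3.0096 − 305.0 = 111.834.
Rounded: (255, 178, 112).

(255, 178, 112)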